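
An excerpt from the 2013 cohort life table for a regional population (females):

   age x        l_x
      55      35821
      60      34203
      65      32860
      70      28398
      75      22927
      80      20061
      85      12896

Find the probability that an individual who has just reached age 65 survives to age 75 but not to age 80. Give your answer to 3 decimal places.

We want 10|5q65 = (l_75 − l_80)/l_65.
This is the probability of reaching 75 but not 80, conditional on being alive at 65: (l_75 − l_80) / l_65.
= (22927 − 20061) / 32860 = 2866 / 32860 = 0.087219.

0.087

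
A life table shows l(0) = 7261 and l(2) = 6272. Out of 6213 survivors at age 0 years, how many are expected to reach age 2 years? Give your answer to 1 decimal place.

The relevant probability is 6272/7261 = 0.863793.
Expected number = 6213 × 0.863793 = 5366.7.

5366.7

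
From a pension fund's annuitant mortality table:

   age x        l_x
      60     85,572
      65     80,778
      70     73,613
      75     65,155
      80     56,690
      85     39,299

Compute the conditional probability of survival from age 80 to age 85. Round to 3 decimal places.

The conditional survival probability is l_85/l_80 = 39,299/56,690 = 0.693226.

0.693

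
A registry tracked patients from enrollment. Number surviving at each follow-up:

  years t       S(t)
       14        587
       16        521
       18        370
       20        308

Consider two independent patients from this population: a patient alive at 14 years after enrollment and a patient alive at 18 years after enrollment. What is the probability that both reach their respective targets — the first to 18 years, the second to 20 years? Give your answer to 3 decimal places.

p₁ = S(18)/S(14) = 370/587 = 0.630324; p₂ = S(20)/S(18) = 308/370 = 0.832432.
P(both) = p₁ × p₂ = 0.630324 × 0.832432 = 0.524702.

0.525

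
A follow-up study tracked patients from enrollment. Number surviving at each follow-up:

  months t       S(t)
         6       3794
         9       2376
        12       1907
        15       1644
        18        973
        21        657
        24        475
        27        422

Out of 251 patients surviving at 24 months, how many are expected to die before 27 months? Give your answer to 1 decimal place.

The relevant probability is 1 − 422/475 = 0.111579.
Expected number = 251 × 0.111579 = 28.0.

28.0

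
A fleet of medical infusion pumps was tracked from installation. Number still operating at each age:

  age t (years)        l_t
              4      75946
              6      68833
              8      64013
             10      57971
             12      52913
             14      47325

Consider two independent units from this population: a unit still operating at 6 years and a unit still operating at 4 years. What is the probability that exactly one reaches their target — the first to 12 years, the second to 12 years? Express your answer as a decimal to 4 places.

p₁ = l_12/l_6 = 52913/68833 = 0.768716; p₂ = l_12/l_4 = 52913/75946 = 0.696719.
P(exactly one) = p₁(1−p₂) + (1−p₁)p₂ = 0.233137 + 0.161140 = 0.394277.

0.3943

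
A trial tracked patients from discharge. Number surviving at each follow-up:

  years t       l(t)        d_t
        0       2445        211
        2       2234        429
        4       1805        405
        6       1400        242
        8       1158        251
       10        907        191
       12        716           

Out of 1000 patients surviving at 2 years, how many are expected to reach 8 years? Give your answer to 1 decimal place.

The relevant probability is 1158/2234 = 0.518353.
Expected number = 1000 × 0.518353 = 518.4.

518.4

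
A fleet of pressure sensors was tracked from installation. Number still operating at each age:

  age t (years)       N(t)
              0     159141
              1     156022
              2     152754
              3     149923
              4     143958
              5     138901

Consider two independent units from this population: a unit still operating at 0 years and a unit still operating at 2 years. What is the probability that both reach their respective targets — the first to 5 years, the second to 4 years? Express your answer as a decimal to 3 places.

0.823

p₁ = N(5)/N(0) = 138901/159141 = 0.872817; p₂ = N(4)/N(2) = 143958/152754 = 0.942417.
P(both) = p₁ × p₂ = 0.872817 × 0.942417 = 0.822558.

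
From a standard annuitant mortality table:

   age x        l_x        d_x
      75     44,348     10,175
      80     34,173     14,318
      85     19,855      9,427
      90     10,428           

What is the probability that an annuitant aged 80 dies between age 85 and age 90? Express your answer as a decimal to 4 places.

We want 5|5q80 = (l_85 − l_90)/l_80.
This is the probability of reaching 85 but not 90, conditional on being alive at 80: (l_85 − l_90) / l_80.
= (19,855 − 10,428) / 34,173 = 9,427 / 34,173 = 0.275861.

0.2759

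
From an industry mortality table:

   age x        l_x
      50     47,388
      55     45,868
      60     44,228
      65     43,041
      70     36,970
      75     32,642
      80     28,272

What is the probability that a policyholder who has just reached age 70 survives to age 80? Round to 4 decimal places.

0.7647

We want 10p70 = l_80/l_70.
The conditional survival probability is l_80/l_70 = 28,272/36,970 = 0.764728.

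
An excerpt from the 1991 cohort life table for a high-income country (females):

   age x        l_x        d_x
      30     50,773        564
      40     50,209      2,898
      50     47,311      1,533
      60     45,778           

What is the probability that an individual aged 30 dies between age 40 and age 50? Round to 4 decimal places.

This is the probability of reaching 40 but not 50, conditional on being alive at 30: (l_40 − l_50) / l_30.
= (50,209 − 47,311) / 50,773 = 2,898 / 50,773 = 0.057078.

0.0571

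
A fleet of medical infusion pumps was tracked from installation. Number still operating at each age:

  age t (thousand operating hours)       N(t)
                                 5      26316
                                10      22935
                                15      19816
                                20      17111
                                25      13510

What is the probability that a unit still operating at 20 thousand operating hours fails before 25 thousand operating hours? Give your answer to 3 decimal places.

P(fail before 25 | operational at 20) = 1 − N(25)/N(20) = 1 − 13510/17111 = (3601)/17111 = 0.210449.

0.210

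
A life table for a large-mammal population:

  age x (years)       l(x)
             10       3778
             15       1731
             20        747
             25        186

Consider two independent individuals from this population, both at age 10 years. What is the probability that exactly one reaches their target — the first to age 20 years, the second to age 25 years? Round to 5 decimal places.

0.22749

p₁ = l(20)/l(10) = 747/3778 = 0.197724; p₂ = l(25)/l(10) = 186/3778 = 0.049232.
P(exactly one) = p₁(1−p₂) + (1−p₁)p₂ = 0.187990 + 0.039498 = 0.227487.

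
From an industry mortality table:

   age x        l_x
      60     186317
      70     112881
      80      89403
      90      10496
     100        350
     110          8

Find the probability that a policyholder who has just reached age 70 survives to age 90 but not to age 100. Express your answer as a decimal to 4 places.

0.0899

This is the probability of reaching 90 but not 100, conditional on being alive at 70: (l_90 − l_100) / l_70.
= (10496 − 350) / 112881 = 10146 / 112881 = 0.089882.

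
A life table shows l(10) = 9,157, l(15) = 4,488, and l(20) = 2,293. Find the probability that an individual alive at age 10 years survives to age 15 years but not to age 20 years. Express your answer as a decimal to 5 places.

This is the probability of reaching 15 but not 20, conditional on being alive at 10: (l(15) − l(20)) / l(10).
= (4,488 − 2,293) / 9,157 = 2,195 / 9,157 = 0.239707.

0.23971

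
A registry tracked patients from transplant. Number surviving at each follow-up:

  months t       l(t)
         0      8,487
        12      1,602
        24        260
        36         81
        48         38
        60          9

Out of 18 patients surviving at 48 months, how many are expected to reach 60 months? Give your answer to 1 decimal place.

4.3

The relevant probability is 9/38 = 0.236842.
Expected number = 18 × 0.236842 = 4.3.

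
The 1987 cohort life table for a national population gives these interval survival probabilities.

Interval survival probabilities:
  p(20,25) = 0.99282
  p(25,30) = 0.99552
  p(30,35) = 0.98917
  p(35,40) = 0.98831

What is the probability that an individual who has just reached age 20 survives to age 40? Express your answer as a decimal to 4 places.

0.9662

The overall survival probability is 0.99282 × 0.99552 × 0.98917 × 0.98831.
= 0.966239.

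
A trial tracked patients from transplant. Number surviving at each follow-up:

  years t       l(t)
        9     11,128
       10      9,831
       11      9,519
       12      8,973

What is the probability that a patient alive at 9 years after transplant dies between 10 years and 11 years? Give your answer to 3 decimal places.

0.028

This is the probability of reaching 10 but not 11, conditional on being alive at 9: (l(10) − l(11)) / l(9).
= (9,831 − 9,519) / 11,128 = 312 / 11,128 = 0.028037.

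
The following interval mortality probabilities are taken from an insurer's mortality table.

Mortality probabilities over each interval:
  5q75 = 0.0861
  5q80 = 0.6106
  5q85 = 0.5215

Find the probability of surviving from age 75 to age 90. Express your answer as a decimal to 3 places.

15p75 = (1 − 0.0861) × (1 − 0.6106) × (1 − 0.5215).
= 0.9139 × 0.3894 × 0.4785 = 0.170285.

0.170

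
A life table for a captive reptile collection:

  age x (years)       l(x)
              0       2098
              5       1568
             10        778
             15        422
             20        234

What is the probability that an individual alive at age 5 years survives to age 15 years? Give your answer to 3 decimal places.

The conditional survival probability is l(15)/l(5) = 422/1568 = 0.269133.

0.269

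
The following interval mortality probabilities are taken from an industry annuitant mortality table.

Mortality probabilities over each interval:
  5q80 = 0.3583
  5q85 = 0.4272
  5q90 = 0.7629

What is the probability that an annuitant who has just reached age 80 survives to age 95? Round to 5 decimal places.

15p80 = (1 − 0.3583) × (1 − 0.4272) × (1 − 0.7629).
= 0.6417 × 0.5728 × 0.2371 = 0.087150.

0.08715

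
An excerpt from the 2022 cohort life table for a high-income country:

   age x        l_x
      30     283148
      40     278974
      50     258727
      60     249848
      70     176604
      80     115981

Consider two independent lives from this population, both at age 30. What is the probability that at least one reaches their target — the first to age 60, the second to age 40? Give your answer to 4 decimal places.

p₁ = l_60/l_30 = 249848/283148 = 0.882394; p₂ = l_40/l_30 = 278974/283148 = 0.985259.
P(at least one) = 1 − (1−p₁)(1−p₂) = 1 − 0.117606 × 0.014741 = 0.998266.

0.9983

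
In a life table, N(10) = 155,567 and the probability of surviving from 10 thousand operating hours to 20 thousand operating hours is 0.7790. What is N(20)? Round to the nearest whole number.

121187

N(20) = N(10) × p = 155,567 × 0.7790 = 121187.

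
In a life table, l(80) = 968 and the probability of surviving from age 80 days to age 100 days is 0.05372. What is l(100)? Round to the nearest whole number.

l(100) = l(80) × p = 968 × 0.05372 = 52.

52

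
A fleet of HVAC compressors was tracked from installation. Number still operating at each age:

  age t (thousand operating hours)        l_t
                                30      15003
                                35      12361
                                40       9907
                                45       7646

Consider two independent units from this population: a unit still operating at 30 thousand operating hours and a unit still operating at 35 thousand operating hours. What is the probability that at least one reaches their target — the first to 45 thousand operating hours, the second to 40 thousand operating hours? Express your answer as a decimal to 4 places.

p₁ = l_45/l_30 = 7646/15003 = 0.509631; p₂ = l_40/l_35 = 9907/12361 = 0.801472.
P(at least one) = 1 − (1−p₁)(1−p₂) = 1 − 0.490369 × 0.198528 = 0.902648.

0.9026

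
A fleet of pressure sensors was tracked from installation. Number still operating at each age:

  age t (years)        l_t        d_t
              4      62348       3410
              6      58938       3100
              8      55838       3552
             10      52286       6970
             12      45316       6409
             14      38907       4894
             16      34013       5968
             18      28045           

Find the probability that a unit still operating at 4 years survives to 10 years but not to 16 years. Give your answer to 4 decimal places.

0.2931

This is the probability of reaching 10 but not 16, conditional on being operational at 4: (l_10 − l_16) / l_4.
= (52286 − 34013) / 62348 = 18273 / 62348 = 0.293081.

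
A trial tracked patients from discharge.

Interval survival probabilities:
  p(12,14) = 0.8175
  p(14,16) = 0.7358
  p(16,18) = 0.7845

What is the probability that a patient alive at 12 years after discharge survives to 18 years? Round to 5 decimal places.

Chaining the interval survival probabilities: 0.8175 × 0.7358 × 0.7845.
= 0.471890.

0.47189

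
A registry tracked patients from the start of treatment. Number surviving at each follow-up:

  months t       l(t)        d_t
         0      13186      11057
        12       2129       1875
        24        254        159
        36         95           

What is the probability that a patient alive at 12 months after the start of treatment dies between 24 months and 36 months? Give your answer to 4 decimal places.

0.0747

This is the probability of reaching 24 but not 36, conditional on being alive at 12: (l(24) − l(36)) / l(12).
= (254 − 95) / 2129 = 159 / 2129 = 0.074683.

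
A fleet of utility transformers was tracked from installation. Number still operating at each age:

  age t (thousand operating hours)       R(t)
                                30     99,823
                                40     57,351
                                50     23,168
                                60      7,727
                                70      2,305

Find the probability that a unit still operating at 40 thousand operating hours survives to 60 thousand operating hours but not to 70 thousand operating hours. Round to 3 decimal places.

This is the probability of reaching 60 but not 70, conditional on being operational at 40: (R(60) − R(70)) / R(40).
= (7,727 − 2,305) / 57,351 = 5,422 / 57,351 = 0.094541.

0.095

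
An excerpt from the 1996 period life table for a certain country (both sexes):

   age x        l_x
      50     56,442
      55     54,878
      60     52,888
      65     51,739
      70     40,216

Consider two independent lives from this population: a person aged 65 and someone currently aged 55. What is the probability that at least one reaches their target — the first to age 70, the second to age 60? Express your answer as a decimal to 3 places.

0.992

p₁ = l_70/l_65 = 40,216/51,739 = 0.777286; p₂ = l_60/l_55 = 52,888/54,878 = 0.963738.
P(at least one) = 1 − (1−p₁)(1−p₂) = 1 − 0.222714 × 0.036262 = 0.991924.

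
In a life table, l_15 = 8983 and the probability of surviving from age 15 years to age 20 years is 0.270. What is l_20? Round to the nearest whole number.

l_20 = l_15 × p = 8983 × 0.270 = 2425.

2425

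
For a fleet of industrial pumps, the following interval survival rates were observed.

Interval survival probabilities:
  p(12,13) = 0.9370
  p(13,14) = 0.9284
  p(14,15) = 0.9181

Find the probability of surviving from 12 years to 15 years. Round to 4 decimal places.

P(survive 12→15) = 0.9370 × 0.9284 × 0.9181.
= 0.798665.

0.7987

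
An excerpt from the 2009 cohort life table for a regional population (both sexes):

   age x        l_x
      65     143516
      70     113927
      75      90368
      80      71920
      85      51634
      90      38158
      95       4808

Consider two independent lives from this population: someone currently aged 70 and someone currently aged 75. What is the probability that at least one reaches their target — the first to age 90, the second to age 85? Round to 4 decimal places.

0.7149

p₁ = l_90/l_70 = 38158/113927 = 0.334934; p₂ = l_85/l_75 = 51634/90368 = 0.571375.
P(at least one) = 1 − (1−p₁)(1−p₂) = 1 − 0.665066 × 0.428625 = 0.714936.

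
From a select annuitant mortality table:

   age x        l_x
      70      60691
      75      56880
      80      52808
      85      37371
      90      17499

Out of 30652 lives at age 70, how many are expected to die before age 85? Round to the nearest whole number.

11778

The relevant probability is 1 − 37371/60691 = 0.384241.
Expected number = 30652 × 0.384241 = 11778.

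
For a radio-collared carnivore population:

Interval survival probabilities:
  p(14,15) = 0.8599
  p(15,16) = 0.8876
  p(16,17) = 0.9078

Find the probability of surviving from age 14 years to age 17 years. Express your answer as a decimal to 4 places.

Survival from 14 to 17 is the product of surviving each interval: 0.8599 × 0.8876 × 0.9078.
= 0.692876.

0.6929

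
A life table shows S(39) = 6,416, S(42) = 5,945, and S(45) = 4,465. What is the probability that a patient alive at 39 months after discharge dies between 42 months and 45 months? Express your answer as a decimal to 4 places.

0.2307

This is the probability of reaching 42 but not 45, conditional on being alive at 39: (S(42) − S(45)) / S(39).
= (5,945 − 4,465) / 6,416 = 1,480 / 6,416 = 0.230673.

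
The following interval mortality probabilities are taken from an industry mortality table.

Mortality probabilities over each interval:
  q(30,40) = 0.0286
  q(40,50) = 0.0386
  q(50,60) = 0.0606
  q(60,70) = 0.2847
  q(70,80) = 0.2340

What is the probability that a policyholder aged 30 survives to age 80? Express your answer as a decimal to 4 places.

0.4807

The overall survival probability is (1 − 0.0286) × (1 − 0.0386) × (1 − 0.0606) × (1 − 0.2847) × (1 − 0.2340).
= 0.9714 × 0.9614 × 0.9394 × 0.7153 × 0.7660 = 0.480695.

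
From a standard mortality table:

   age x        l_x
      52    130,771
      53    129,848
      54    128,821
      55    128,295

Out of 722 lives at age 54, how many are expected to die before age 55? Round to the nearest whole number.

The relevant probability is 1 − 128,295/128,821 = 0.004083.
Expected number = 722 × 0.004083 = 3.

3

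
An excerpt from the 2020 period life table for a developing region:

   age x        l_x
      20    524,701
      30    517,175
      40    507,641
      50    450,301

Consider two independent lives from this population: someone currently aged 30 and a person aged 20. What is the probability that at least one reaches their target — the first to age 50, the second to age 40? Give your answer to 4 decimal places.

p₁ = l_50/l_30 = 450,301/517,175 = 0.870694; p₂ = l_40/l_20 = 507,641/524,701 = 0.967486.
P(at least one) = 1 − (1−p₁)(1−p₂) = 1 − 0.129306 × 0.032514 = 0.995796.

0.9958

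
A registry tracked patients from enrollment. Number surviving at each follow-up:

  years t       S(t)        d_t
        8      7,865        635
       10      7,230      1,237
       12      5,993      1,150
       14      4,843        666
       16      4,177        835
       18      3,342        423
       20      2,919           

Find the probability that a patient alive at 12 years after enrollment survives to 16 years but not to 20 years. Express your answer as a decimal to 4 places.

This is the probability of reaching 16 but not 20, conditional on being alive at 12: (S(16) − S(20)) / S(12).
= (4,177 − 2,919) / 5,993 = 1,258 / 5,993 = 0.209912.

0.2099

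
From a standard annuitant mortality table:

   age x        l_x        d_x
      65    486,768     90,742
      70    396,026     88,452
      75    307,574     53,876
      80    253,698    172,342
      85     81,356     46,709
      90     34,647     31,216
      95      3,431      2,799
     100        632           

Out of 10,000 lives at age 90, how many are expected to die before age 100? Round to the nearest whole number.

9818

The relevant probability is 1 − 632/34,647 = 0.981759.
Expected number = 10,000 × 0.981759 = 9818.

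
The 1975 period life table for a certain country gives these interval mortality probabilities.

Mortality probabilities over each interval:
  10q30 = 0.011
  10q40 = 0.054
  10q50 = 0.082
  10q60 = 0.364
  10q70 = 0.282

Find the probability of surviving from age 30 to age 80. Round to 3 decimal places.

0.392

Survival from 30 to 80 is the product of surviving each interval: (1 − 0.011) × (1 − 0.054) × (1 − 0.082) × (1 − 0.364) × (1 − 0.282).
= 0.989 × 0.946 × 0.918 × 0.636 × 0.718 = 0.392204.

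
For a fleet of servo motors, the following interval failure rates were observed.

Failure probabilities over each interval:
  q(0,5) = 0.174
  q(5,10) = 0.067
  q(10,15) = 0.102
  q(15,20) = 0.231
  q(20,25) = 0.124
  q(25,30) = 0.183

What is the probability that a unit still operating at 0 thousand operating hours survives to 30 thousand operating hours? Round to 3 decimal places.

0.381

Chaining the interval survival probabilities: (1 − 0.174) × (1 − 0.067) × (1 − 0.102) × (1 − 0.231) × (1 − 0.124) × (1 − 0.183).
= 0.826 × 0.933 × 0.898 × 0.769 × 0.876 × 0.817 = 0.380882.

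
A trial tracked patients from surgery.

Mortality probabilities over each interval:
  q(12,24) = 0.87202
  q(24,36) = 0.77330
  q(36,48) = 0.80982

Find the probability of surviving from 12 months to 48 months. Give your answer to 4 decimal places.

Survival from 12 to 48 is the product of surviving each interval: (1 − 0.87202) × (1 − 0.77330) × (1 − 0.80982).
= 0.12798 × 0.22670 × 0.19018 = 0.005518.

0.0055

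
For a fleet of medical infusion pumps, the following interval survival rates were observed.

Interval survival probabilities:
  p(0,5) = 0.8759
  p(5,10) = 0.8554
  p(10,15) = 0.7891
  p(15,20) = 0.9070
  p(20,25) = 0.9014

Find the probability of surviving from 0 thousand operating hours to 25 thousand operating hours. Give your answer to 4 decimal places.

Chaining the interval survival probabilities: 0.8759 × 0.8554 × 0.7891 × 0.9070 × 0.9014.
= 0.483371.

0.4834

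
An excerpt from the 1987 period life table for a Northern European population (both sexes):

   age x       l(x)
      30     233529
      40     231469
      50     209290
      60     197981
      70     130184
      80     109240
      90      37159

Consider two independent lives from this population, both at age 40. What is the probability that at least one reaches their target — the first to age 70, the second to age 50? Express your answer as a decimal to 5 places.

p₁ = l(70)/l(40) = 130184/231469 = 0.562425; p₂ = l(50)/l(40) = 209290/231469 = 0.904182.
P(at least one) = 1 − (1−p₁)(1−p₂) = 1 − 0.437575 × 0.095818 = 0.958072.

0.95807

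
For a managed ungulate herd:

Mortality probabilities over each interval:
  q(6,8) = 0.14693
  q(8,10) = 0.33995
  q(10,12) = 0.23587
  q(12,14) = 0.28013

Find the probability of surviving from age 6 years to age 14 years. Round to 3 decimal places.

P(survive 6→14) = (1 − 0.14693) × (1 − 0.33995) × (1 − 0.23587) × (1 − 0.28013).
= 0.85307 × 0.66005 × 0.76413 × 0.71987 = 0.309730.

0.310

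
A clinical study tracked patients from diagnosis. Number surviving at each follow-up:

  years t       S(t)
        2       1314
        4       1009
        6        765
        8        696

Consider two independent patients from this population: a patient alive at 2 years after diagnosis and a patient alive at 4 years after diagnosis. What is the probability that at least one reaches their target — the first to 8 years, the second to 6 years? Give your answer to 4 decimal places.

0.8863

p₁ = S(8)/S(2) = 696/1314 = 0.529680; p₂ = S(6)/S(4) = 765/1009 = 0.758176.
P(at least one) = 1 − (1−p₁)(1−p₂) = 1 − 0.470320 × 0.241824 = 0.886265.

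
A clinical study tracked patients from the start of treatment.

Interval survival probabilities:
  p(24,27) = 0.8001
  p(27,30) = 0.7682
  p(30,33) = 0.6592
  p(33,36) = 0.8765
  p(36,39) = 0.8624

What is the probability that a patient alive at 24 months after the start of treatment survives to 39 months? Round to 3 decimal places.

Chaining the interval survival probabilities: 0.8001 × 0.7682 × 0.6592 × 0.8765 × 0.8624.
= 0.306264.

0.306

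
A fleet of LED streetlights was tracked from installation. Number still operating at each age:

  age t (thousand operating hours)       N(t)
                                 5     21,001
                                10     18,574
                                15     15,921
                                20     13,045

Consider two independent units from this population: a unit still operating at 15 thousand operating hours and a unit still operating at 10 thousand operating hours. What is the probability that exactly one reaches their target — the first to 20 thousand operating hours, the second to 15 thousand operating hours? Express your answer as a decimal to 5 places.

0.27187

p₁ = N(20)/N(15) = 13,045/15,921 = 0.819358; p₂ = N(15)/N(10) = 15,921/18,574 = 0.857166.
P(exactly one) = p₁(1−p₂) + (1−p₁)p₂ = 0.117032 + 0.154840 = 0.271872.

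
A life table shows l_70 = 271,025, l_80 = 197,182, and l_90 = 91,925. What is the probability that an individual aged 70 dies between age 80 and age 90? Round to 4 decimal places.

This is the probability of reaching 80 but not 90, conditional on being alive at 70: (l_80 − l_90) / l_70.
= (197,182 − 91,925) / 271,025 = 105,257 / 271,025 = 0.388366.

0.3884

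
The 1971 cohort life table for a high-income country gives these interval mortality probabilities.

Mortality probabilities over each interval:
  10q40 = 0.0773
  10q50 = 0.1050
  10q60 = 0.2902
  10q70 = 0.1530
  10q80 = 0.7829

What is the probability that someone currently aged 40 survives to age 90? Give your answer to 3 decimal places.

The overall survival probability is (1 − 0.0773) × (1 − 0.1050) × (1 − 0.2902) × (1 − 0.1530) × (1 − 0.7829).
= 0.9227 × 0.8950 × 0.7098 × 0.8470 × 0.2171 = 0.107786.

0.108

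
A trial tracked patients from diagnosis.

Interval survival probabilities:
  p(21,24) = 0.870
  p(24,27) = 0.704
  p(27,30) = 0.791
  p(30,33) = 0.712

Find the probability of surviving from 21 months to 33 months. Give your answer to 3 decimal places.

Survival from 21 to 33 is the product of surviving each interval: 0.870 × 0.704 × 0.791 × 0.712.
= 0.344944.

0.345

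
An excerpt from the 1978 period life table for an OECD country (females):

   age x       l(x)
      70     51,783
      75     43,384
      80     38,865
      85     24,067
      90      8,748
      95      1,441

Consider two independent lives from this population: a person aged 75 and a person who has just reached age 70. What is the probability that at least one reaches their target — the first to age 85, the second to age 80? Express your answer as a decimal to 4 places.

p₁ = l(85)/l(75) = 24,067/43,384 = 0.554744; p₂ = l(80)/l(70) = 38,865/51,783 = 0.750536.
P(at least one) = 1 − (1−p₁)(1−p₂) = 1 − 0.445256 × 0.249464 = 0.888925.

0.8889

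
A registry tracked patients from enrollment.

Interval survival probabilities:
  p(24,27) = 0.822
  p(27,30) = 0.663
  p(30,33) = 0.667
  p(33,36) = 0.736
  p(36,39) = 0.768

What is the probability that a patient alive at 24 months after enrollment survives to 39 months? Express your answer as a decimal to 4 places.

0.2055

Chaining the interval survival probabilities: 0.822 × 0.663 × 0.667 × 0.736 × 0.768.
= 0.205471.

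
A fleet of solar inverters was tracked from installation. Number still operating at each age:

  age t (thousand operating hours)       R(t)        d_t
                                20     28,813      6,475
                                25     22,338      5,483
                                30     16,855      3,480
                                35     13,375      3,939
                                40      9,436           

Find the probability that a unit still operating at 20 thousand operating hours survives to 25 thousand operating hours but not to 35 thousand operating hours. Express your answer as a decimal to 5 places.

0.31107

This is the probability of reaching 25 but not 35, conditional on being operational at 20: (R(25) − R(35)) / R(20).
= (22,338 − 13,375) / 28,813 = 8,963 / 28,813 = 0.311075.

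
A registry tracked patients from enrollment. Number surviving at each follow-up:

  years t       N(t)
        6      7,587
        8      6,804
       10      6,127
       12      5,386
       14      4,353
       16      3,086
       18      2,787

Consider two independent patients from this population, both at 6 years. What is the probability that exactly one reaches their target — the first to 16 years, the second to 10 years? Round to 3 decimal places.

0.557

p₁ = N(16)/N(6) = 3,086/7,587 = 0.406748; p₂ = N(10)/N(6) = 6,127/7,587 = 0.807566.
P(exactly one) = p₁(1−p₂) + (1−p₁)p₂ = 0.078272 + 0.479090 = 0.557362.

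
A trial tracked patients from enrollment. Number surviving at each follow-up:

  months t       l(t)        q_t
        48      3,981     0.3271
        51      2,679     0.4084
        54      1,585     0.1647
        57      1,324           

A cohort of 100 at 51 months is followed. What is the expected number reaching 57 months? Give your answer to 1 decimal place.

The relevant probability is 1,324/2,679 = 0.494214.
Expected number = 100 × 0.494214 = 49.4.

49.4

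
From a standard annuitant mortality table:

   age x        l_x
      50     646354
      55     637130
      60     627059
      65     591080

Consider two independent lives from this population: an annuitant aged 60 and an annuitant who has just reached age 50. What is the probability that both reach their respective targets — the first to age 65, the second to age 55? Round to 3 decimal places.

p₁ = l_65/l_60 = 591080/627059 = 0.942623; p₂ = l_55/l_50 = 637130/646354 = 0.985729.
P(both) = p₁ × p₂ = 0.942623 × 0.985729 = 0.929171.

0.929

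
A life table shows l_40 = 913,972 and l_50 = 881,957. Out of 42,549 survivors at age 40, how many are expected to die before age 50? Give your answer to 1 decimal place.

1490.4

The relevant probability is 1 − 881,957/913,972 = 0.035028.
Expected number = 42,549 × 0.035028 = 1490.4.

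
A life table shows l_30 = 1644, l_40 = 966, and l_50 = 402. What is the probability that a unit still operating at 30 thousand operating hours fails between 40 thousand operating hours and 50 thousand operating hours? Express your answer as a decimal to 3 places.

0.343

This is the probability of reaching 40 but not 50, conditional on being operational at 30: (l_40 − l_50) / l_30.
= (966 − 402) / 1644 = 564 / 1644 = 0.343066.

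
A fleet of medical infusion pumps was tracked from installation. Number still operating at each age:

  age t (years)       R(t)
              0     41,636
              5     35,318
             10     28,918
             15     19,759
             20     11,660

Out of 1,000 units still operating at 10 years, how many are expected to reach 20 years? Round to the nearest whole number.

403

The relevant probability is 11,660/28,918 = 0.403209.
Expected number = 1,000 × 0.403209 = 403.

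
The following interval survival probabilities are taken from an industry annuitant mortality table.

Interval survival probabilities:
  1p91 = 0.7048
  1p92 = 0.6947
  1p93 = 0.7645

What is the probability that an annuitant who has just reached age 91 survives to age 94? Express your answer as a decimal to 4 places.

Chaining the interval survival probabilities: 0.7048 × 0.6947 × 0.7645.
= 0.374318.

0.3743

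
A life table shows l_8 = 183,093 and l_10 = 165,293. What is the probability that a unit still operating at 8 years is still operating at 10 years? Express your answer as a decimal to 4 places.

The conditional survival probability is l_10/l_8 = 165,293/183,093 = 0.902782.

0.9028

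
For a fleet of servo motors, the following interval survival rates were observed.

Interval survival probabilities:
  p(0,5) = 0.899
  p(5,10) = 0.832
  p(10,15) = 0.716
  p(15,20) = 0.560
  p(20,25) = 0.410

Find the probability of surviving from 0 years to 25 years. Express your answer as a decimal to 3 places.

0.123

The overall survival probability is 0.899 × 0.832 × 0.716 × 0.560 × 0.410.
= 0.122961.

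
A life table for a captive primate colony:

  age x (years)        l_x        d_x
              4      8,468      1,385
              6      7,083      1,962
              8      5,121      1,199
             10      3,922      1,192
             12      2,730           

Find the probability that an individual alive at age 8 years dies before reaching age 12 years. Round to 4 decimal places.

0.4669

P(die before 12 | alive at 8) = 1 − l_12/l_8 = 1 − 2,730/5,121 = (2,391)/5,121 = 0.466901.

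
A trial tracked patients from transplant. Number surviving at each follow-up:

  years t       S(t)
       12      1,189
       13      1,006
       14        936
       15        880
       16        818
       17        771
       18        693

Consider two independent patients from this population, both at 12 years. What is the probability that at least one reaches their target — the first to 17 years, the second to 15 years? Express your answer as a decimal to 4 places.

p₁ = S(17)/S(12) = 771/1,189 = 0.648444; p₂ = S(15)/S(12) = 880/1,189 = 0.740118.
P(at least one) = 1 − (1−p₁)(1−p₂) = 1 − 0.351556 × 0.259882 = 0.908637.

0.9086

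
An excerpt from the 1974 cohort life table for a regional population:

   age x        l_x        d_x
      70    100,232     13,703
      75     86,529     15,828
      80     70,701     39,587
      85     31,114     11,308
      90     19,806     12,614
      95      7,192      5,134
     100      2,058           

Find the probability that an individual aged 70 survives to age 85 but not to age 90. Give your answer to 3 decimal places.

0.113

We want 15|5q70 = (l_85 − l_90)/l_70.
This is the probability of reaching 85 but not 90, conditional on being alive at 70: (l_85 − l_90) / l_70.
= (31,114 − 19,806) / 100,232 = 11,308 / 100,232 = 0.112818.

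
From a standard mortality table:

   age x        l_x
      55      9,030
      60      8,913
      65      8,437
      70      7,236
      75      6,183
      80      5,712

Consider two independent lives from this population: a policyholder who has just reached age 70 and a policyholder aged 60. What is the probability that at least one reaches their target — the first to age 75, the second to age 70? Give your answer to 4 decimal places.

p₁ = l_75/l_70 = 6,183/7,236 = 0.854478; p₂ = l_70/l_60 = 7,236/8,913 = 0.811848.
P(at least one) = 1 − (1−p₁)(1−p₂) = 1 − 0.145522 × 0.188152 = 0.972620.

0.9726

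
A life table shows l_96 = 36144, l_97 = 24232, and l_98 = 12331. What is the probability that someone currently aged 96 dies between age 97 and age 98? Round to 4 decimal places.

We want 1|1q96 = (l_97 − l_98)/l_96.
This is the probability of reaching 97 but not 98, conditional on being alive at 96: (l_97 − l_98) / l_96.
= (24232 − 12331) / 36144 = 11901 / 36144 = 0.329266.

0.3293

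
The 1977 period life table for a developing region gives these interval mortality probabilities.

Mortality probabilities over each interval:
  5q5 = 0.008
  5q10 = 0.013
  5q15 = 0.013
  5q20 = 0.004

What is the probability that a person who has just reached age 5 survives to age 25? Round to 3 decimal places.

The overall survival probability is (1 − 0.008) × (1 − 0.013) × (1 − 0.013) × (1 − 0.004).
= 0.992 × 0.987 × 0.987 × 0.996 = 0.962510.

0.963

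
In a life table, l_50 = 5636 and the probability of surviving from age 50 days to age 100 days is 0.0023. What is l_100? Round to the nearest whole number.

13

l_100 = l_50 × p = 5636 × 0.0023 = 13.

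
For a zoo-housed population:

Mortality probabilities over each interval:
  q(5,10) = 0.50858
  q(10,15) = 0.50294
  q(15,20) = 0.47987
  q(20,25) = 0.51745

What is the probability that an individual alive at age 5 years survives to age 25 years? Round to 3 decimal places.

0.061

P(survive 5→25) = (1 − 0.50858) × (1 − 0.50294) × (1 − 0.47987) × (1 − 0.51745).
= 0.49142 × 0.49706 × 0.52013 × 0.48255 = 0.061308.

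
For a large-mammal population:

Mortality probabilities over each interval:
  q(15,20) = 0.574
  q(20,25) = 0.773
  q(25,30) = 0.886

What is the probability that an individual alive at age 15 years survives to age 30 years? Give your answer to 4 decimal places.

0.0110

Survival from 15 to 30 is the product of surviving each interval: (1 − 0.574) × (1 − 0.773) × (1 − 0.886).
= 0.426 × 0.227 × 0.114 = 0.011024.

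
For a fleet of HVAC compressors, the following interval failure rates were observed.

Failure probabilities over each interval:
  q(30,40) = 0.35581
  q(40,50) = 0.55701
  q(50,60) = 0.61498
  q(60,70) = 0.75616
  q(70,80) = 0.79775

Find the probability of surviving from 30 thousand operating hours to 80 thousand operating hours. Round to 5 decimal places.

0.00542

P(survive 30→80) = (1 − 0.35581) × (1 − 0.55701) × (1 − 0.61498) × (1 − 0.75616) × (1 − 0.79775).
= 0.64419 × 0.44299 × 0.38502 × 0.24384 × 0.20225 = 0.005419.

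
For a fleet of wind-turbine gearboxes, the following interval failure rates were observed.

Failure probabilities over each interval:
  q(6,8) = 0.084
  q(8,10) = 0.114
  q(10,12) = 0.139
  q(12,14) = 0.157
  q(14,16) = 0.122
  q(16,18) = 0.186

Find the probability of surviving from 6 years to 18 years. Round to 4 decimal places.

0.4210

P(survive 6→18) = (1 − 0.084) × (1 − 0.114) × (1 − 0.139) × (1 − 0.157) × (1 − 0.122) × (1 − 0.186).
= 0.916 × 0.886 × 0.861 × 0.843 × 0.878 × 0.814 = 0.420997.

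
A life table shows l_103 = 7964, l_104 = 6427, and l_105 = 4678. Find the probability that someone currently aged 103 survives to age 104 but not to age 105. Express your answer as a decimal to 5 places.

We want 1|1q103 = (l_104 − l_105)/l_103.
This is the probability of reaching 104 but not 105, conditional on being alive at 103: (l_104 − l_105) / l_103.
= (6427 − 4678) / 7964 = 1749 / 7964 = 0.219613.

0.21961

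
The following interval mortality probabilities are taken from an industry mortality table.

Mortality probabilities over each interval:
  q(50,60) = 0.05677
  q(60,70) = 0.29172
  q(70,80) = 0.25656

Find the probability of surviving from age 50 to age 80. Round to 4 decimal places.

Chaining the interval survival probabilities: (1 − 0.05677) × (1 − 0.29172) × (1 − 0.25656).
= 0.94323 × 0.70828 × 0.74344 = 0.496671.

0.4967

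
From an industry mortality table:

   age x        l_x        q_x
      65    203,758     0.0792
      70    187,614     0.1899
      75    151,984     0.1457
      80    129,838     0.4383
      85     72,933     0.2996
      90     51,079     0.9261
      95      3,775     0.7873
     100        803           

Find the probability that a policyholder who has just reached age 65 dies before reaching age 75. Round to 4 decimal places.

0.2541

P(die before 75 | alive at 65) = 1 − l_75/l_65 = 1 − 151,984/203,758 = (51,774)/203,758 = 0.254096.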